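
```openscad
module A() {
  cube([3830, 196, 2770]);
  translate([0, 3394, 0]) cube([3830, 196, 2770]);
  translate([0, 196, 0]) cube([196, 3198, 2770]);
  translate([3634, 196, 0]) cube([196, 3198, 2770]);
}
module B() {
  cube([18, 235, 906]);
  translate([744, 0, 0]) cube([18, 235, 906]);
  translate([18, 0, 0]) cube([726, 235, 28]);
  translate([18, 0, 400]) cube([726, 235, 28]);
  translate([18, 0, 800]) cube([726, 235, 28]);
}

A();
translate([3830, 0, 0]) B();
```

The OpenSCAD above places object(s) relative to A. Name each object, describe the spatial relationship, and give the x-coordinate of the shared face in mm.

The house frame's +x face and the bookshelf's −x face are both at x = 3830 mm.

A is a house frame. B is a bookshelf. The bookshelf is against the house frame's +x side, with their −y faces flush. The x-coordinate of the shared face is 3830 mm.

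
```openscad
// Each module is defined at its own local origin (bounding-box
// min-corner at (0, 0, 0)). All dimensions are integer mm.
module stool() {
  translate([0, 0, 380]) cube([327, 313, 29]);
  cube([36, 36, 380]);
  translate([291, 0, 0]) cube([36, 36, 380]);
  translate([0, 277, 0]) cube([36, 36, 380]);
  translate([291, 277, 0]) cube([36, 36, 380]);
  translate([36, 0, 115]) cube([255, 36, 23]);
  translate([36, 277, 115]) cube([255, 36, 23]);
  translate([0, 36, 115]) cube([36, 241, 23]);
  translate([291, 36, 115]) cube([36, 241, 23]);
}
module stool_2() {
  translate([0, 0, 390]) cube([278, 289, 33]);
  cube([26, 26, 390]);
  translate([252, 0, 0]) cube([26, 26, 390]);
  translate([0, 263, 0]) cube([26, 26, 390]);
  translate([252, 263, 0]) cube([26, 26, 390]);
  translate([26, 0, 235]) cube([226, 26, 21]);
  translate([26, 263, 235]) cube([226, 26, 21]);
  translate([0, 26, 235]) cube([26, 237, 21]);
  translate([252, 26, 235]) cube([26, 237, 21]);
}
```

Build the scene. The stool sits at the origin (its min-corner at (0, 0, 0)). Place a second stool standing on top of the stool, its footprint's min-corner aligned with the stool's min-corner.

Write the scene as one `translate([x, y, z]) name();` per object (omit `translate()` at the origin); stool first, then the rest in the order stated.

stool();
translate([0, 0, 409]) stool_2();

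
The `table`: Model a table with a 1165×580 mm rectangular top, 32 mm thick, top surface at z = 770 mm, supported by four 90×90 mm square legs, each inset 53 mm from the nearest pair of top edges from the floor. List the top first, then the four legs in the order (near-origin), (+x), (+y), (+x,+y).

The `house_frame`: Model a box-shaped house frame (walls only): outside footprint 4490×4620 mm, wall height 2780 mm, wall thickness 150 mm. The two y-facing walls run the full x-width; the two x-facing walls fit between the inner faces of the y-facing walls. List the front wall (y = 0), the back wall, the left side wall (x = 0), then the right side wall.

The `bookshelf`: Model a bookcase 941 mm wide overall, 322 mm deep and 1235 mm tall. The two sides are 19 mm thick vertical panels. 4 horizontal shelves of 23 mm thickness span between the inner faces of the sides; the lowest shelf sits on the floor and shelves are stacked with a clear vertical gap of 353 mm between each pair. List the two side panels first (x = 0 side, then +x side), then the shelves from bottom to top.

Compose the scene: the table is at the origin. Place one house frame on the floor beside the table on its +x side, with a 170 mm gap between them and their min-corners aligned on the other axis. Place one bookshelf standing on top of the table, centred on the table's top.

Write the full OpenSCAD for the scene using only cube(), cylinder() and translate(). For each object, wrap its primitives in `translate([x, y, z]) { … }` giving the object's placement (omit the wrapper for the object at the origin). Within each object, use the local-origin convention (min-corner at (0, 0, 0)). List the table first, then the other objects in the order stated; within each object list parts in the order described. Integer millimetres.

translate([0, 0, 738]) cube([1165, 580, 32]);
translate([53, 53, 0]) cube([90, 90, 738]);
translate([1022, 53, 0]) cube([90, 90, 738]);
translate([53, 437, 0]) cube([90, 90, 738]);
translate([1022, 437, 0]) cube([90, 90, 738]);
translate([1335, 0, 0]) {
  cube([4490, 150, 2780]);
  translate([0, 4470, 0]) cube([4490, 150, 2780]);
  translate([0, 150, 0]) cube([150, 4320, 2780]);
  translate([4340, 150, 0]) cube([150, 4320, 2780]);
}
translate([112, 129, 770]) {
  cube([19, 322, 1235]);
  translate([922, 0, 0]) cube([19, 322, 1235]);
  translate([19, 0, 0]) cube([903, 322, 23]);
  translate([19, 0, 376]) cube([903, 322, 23]);
  translate([19, 0, 752]) cube([903, 322, 23]);
  translate([19, 0, 1128]) cube([903, 322, 23]);
}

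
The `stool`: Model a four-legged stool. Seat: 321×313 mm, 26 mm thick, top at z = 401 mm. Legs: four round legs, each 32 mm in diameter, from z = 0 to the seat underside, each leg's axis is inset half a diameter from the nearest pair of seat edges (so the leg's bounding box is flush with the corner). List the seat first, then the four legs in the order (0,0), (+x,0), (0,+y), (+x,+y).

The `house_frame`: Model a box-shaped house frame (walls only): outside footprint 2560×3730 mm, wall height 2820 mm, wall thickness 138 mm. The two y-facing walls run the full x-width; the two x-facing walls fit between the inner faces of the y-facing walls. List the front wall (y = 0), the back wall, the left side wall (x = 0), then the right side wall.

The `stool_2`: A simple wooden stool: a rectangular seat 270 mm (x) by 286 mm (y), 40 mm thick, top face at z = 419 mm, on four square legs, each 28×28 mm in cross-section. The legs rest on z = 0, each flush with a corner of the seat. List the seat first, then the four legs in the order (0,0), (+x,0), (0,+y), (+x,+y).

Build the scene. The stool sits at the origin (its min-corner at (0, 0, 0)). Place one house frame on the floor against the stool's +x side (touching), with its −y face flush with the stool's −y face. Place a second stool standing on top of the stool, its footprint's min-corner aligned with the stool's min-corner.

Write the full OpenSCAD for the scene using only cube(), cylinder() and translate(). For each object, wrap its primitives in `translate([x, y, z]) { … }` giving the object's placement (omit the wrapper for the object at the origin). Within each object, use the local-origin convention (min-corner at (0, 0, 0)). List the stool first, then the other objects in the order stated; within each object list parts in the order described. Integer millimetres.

translate([0, 0, 375]) cube([321, 313, 26]);
translate([16, 16, 0]) cylinder(h = 375, r = 16);
translate([305, 16, 0]) cylinder(h = 375, r = 16);
translate([16, 297, 0]) cylinder(h = 375, r = 16);
translate([305, 297, 0]) cylinder(h = 375, r = 16);
translate([321, 0, 0]) {
  cube([2560, 138, 2820]);
  translate([0, 3592, 0]) cube([2560, 138, 2820]);
  translate([0, 138, 0]) cube([138, 3454, 2820]);
  translate([2422, 138, 0]) cube([138, 3454, 2820]);
}
translate([0, 0, 401]) {
  translate([0, 0, 379]) cube([270, 286, 40]);
  cube([28, 28, 379]);
  translate([242, 0, 0]) cube([28, 28, 379]);
  translate([0, 258, 0]) cube([28, 28, 379]);
  translate([242, 258, 0]) cube([28, 28, 379]);
}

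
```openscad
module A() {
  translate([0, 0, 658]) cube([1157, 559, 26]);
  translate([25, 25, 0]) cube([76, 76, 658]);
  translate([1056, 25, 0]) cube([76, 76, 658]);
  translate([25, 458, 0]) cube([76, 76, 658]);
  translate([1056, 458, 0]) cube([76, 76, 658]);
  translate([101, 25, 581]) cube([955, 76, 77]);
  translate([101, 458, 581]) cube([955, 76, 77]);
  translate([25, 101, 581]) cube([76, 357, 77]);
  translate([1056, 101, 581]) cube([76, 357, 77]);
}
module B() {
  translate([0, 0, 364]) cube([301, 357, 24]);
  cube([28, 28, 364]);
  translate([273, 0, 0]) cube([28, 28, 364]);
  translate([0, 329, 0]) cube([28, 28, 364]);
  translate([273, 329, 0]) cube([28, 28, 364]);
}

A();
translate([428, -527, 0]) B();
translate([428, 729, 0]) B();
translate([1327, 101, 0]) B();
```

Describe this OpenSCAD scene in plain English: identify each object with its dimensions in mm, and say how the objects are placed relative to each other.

A is a table with a 1157×559 mm rectangular top, 26 mm thick, top surface at z = 684 mm, supported by four 76×76 mm square legs, each inset 25 mm from the nearest pair of top edges, running from the floor. Four apron rails, 76 mm thick and 77 mm tall, run between adjacent legs with their top edges flush with the underside of the top and their outer faces flush with the legs' outer faces.

B is a four-legged stool. The seat is 301×357 mm, 24 mm thick, top at z = 388 mm. It stands on four square legs, each 28×28 mm in cross-section, from z = 0 to the seat underside, each flush with a corner of the seat.

Three stools sit around the table at the −y, +y, +x sides.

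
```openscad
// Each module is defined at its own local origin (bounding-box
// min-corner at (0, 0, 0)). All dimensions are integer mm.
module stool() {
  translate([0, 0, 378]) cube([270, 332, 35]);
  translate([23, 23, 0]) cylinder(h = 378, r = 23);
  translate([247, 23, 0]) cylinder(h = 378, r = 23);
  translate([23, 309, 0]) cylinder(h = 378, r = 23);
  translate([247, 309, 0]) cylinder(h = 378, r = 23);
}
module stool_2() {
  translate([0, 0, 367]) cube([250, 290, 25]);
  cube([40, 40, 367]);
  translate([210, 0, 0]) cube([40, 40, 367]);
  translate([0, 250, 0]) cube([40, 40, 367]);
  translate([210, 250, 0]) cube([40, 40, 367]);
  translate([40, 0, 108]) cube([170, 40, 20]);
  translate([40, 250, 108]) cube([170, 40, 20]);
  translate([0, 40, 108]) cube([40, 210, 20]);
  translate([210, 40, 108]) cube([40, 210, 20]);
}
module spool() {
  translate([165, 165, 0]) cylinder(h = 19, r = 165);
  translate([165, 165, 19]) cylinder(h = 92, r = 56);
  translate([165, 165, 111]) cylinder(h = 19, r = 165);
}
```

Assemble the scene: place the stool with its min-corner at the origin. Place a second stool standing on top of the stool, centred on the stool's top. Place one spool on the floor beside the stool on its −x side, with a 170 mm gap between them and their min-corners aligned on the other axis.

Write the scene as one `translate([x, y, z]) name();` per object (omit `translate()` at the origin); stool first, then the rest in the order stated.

stool();
translate([10, 21, 413]) stool_2();
translate([-500, 0, 0]) spool();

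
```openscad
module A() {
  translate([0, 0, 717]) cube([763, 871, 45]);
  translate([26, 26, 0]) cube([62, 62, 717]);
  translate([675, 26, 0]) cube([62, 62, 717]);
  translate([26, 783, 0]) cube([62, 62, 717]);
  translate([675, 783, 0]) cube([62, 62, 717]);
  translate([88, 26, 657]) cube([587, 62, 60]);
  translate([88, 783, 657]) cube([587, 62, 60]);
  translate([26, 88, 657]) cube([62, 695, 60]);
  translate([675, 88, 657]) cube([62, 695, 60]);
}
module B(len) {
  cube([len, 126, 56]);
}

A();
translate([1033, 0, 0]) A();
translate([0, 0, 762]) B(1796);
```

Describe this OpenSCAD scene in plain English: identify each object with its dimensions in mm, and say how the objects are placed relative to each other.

A is a table with a 763×871 mm rectangular top, 45 mm thick, top surface at z = 762 mm, supported by four 62×62 mm square legs, each inset 26 mm from the nearest pair of top edges, running from the floor. Four apron rails, 62 mm thick and 60 mm tall, run between adjacent legs with their top edges flush with the underside of the top and their outer faces flush with the legs' outer faces.

B is a rectangular beam 1796 mm long (x), 126 mm deep (y), 56 mm thick (z).

The beam spans the tops of two tables placed 270 mm apart, resting at z = 762 mm.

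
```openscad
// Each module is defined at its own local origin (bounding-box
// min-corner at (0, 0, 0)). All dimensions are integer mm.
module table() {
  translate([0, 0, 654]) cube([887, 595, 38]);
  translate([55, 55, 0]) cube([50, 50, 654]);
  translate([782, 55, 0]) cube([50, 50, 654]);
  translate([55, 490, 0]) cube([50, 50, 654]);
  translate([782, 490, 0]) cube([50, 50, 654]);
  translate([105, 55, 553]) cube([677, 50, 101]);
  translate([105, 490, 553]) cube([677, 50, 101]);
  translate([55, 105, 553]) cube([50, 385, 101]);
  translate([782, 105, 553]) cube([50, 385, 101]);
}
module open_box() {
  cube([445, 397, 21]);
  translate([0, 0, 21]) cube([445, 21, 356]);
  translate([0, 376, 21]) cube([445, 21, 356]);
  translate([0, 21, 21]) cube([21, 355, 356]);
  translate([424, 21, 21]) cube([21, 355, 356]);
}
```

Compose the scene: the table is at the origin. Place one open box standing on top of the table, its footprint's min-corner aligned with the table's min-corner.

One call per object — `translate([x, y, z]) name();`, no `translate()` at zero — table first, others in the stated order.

table();
translate([0, 0, 692]) open_box();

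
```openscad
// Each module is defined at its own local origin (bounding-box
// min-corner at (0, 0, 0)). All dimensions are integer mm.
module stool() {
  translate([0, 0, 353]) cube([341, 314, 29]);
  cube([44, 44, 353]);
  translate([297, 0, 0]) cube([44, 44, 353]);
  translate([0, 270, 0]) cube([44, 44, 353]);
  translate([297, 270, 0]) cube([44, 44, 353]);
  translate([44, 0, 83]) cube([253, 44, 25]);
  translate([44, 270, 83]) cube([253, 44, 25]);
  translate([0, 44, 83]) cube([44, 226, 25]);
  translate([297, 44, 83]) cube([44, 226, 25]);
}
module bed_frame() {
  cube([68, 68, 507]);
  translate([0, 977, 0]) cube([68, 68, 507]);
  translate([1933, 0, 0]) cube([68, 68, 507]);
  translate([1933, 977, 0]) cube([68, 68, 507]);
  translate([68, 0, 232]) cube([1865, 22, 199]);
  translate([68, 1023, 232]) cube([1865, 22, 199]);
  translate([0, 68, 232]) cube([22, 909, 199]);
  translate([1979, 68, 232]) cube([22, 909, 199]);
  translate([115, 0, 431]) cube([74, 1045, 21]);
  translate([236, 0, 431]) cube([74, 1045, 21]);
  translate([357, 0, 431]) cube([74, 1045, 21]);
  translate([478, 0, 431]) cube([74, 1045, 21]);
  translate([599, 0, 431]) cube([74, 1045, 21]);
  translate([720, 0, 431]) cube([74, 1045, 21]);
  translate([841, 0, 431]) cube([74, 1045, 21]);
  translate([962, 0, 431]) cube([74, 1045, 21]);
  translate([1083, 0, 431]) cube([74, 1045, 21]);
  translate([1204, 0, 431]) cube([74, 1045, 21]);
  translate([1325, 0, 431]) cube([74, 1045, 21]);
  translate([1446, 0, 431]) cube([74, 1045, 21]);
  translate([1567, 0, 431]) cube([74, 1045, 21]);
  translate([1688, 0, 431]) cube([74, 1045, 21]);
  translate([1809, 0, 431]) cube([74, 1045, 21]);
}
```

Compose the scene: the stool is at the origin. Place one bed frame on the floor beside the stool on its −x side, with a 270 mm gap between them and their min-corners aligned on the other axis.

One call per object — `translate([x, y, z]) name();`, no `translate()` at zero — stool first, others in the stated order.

stool();
translate([-2271, 0, 0]) bed_frame();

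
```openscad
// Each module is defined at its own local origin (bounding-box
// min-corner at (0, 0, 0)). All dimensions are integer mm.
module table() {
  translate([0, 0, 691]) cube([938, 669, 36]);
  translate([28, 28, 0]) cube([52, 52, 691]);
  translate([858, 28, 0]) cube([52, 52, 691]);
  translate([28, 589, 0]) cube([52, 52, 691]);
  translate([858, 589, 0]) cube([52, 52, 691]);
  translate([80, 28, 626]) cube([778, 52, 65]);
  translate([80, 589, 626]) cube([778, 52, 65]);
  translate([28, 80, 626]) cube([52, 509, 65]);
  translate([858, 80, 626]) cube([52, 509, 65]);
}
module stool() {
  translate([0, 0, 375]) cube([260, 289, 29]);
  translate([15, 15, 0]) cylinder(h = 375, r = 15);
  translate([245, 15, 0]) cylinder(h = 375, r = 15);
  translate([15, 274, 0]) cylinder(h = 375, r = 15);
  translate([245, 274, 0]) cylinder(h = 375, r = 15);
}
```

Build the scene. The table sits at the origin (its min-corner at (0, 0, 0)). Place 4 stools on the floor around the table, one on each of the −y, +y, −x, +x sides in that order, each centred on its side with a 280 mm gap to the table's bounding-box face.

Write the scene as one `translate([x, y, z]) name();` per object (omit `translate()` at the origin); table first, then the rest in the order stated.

table();
translate([339, -569, 0]) stool();
translate([339, 949, 0]) stool();
translate([-540, 190, 0]) stool();
translate([1218, 190, 0]) stool();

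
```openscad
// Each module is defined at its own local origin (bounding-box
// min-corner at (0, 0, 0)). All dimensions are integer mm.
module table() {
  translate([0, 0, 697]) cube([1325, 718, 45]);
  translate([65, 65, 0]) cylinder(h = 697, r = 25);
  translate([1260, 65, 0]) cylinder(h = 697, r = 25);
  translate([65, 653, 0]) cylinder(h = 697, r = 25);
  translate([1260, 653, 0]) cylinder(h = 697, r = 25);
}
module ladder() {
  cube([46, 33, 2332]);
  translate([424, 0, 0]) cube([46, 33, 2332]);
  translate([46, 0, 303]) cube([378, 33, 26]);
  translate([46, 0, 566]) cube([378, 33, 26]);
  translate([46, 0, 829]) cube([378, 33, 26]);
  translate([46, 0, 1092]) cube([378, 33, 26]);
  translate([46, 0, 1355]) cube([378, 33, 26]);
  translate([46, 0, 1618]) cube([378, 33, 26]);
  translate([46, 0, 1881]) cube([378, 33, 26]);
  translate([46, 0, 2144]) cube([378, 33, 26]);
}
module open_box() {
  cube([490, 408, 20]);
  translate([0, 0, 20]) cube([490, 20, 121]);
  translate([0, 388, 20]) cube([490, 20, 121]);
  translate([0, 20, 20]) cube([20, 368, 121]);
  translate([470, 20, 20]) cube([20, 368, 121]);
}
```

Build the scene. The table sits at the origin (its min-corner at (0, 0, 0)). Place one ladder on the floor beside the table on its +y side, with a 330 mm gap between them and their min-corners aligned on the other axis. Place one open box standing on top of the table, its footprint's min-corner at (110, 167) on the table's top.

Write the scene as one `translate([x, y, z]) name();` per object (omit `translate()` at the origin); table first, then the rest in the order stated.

table();
translate([0, 1048, 0]) ladder();
translate([110, 167, 742]) open_box();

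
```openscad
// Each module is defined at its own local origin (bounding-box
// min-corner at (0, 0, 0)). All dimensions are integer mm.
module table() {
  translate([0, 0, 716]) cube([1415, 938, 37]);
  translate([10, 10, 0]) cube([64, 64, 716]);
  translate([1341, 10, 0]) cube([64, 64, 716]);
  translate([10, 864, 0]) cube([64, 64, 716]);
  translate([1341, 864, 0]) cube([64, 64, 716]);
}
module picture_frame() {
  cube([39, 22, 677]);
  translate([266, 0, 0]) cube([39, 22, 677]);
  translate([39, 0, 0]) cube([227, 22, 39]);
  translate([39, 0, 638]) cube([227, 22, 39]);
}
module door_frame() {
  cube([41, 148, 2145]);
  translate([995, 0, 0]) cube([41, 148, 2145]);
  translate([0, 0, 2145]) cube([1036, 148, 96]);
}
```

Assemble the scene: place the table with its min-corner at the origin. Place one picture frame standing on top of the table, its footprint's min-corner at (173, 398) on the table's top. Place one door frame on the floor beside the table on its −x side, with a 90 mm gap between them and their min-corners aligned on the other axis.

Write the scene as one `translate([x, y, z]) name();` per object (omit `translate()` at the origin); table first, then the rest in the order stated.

table();
translate([173, 398, 753]) picture_frame();
translate([-1126, 0, 0]) door_frame();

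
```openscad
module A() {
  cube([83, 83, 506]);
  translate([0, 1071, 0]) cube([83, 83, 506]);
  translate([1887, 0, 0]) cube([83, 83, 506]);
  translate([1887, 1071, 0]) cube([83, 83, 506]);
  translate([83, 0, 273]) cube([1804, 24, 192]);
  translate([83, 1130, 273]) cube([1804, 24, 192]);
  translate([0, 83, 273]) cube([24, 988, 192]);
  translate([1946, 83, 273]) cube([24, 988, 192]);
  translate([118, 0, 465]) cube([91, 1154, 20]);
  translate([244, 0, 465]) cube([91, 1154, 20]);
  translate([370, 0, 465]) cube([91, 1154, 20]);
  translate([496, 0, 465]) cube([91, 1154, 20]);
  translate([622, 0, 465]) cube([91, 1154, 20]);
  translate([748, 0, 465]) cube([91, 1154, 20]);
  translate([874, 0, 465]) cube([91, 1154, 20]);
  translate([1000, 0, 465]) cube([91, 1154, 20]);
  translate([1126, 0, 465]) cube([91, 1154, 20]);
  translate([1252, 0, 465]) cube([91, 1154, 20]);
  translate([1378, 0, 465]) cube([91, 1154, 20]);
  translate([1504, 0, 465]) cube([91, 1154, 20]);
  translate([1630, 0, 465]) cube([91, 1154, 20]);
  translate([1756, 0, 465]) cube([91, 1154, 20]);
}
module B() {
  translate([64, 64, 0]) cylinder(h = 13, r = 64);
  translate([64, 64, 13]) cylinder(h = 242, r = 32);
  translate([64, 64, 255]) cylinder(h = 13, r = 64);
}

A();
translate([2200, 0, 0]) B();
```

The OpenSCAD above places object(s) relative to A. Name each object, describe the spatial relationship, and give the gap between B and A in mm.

A is a bed frame. B is a spool. The spool is on the floor beside the bed frame on its +x side. The gap between the spool and the bed frame is 230 mm.

The spool's nearest face is 230 mm from the bed frame's +x face.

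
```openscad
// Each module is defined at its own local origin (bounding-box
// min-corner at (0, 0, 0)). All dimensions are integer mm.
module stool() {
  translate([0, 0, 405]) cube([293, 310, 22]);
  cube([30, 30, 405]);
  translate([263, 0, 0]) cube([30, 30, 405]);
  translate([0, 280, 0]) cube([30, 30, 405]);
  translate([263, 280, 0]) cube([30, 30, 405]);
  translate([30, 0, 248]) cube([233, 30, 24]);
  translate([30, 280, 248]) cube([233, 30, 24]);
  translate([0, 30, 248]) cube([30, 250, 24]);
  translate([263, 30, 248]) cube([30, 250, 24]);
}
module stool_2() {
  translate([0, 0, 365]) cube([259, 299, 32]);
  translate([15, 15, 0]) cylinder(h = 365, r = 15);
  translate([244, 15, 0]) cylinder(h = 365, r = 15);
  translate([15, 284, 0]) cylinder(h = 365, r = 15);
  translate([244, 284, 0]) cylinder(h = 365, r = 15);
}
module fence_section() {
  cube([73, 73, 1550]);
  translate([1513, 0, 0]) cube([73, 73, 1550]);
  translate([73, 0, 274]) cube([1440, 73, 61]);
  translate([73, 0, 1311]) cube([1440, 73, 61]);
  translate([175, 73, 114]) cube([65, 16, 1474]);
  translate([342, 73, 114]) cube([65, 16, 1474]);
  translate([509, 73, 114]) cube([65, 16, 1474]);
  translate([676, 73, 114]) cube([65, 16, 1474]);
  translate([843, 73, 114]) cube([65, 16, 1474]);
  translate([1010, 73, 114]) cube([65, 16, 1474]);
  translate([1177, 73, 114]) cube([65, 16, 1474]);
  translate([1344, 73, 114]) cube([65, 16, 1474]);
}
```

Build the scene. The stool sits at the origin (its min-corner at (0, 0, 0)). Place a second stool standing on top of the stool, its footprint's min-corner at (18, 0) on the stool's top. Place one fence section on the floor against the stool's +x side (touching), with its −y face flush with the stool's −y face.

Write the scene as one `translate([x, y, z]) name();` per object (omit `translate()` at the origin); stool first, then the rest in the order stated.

stool();
translate([18, 0, 427]) stool_2();
translate([293, 0, 0]) fence_section();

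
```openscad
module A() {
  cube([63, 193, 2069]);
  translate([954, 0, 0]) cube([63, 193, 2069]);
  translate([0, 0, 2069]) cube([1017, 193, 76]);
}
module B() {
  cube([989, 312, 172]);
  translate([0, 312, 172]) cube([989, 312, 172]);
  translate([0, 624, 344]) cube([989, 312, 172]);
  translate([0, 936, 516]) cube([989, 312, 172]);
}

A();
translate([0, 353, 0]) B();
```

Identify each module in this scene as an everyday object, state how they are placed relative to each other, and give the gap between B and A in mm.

The staircase's nearest face is 160 mm from the door frame's +y face.

A is a door frame. B is a staircase. The staircase is on the floor beside the door frame on its +y side. The gap between the staircase and the door frame is 160 mm.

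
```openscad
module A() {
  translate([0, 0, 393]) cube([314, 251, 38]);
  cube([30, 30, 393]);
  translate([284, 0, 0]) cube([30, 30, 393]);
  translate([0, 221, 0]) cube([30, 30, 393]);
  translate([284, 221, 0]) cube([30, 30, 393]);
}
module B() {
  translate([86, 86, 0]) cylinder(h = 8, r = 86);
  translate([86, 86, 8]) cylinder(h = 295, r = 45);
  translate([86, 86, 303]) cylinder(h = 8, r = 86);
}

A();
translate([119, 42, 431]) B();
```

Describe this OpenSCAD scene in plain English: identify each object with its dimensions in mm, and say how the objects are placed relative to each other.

A is a four-legged stool. The seat is 314×251 mm, 38 mm thick, top at z = 431 mm. It stands on four square legs, each 30×30 mm in cross-section, from z = 0 to the seat underside, each flush with a corner of the seat.

B is a spool: two coaxial disc flanges of radius 86 mm and thickness 8 mm, joined by a core cylinder of radius 45 mm and height 295 mm. The lower flange rests on z = 0 and the three cylinders share a vertical axis.

The spool is on top of the stool.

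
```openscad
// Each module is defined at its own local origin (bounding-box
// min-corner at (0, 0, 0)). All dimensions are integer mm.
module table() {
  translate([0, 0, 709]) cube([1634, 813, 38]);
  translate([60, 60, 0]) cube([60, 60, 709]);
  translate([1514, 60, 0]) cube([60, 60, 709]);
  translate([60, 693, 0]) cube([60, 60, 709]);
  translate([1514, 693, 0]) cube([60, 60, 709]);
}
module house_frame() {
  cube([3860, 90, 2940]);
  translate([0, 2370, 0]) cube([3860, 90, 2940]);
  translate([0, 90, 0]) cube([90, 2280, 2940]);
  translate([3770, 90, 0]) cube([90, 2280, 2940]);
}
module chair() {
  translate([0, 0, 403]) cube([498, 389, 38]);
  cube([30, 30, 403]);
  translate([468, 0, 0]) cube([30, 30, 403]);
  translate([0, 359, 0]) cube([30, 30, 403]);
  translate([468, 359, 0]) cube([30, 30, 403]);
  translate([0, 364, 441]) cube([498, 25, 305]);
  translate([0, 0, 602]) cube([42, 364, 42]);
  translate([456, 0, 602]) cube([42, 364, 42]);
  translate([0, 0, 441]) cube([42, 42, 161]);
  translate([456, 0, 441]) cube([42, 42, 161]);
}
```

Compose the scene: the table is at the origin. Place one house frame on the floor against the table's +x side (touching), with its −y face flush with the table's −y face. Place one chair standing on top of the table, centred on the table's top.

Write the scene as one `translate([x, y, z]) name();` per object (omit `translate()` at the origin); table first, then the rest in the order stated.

table();
translate([1634, 0, 0]) house_frame();
translate([568, 212, 747]) chair();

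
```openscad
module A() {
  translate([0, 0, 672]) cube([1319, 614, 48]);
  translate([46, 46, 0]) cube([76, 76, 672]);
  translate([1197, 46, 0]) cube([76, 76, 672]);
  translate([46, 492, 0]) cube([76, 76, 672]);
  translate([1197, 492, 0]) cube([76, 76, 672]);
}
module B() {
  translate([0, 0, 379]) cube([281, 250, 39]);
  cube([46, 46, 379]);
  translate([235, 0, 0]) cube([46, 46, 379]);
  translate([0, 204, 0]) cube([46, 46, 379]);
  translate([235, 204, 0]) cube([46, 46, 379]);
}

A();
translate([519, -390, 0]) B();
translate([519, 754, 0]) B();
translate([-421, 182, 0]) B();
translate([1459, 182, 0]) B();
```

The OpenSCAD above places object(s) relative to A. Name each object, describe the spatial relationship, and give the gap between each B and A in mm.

A is a table. B is a stool. Four stools sit around the table at the −y, +y, −x, +x sides. The gap between each stool and the table is 140 mm.

Each stool's nearest face is 140 mm from the table's bounding box.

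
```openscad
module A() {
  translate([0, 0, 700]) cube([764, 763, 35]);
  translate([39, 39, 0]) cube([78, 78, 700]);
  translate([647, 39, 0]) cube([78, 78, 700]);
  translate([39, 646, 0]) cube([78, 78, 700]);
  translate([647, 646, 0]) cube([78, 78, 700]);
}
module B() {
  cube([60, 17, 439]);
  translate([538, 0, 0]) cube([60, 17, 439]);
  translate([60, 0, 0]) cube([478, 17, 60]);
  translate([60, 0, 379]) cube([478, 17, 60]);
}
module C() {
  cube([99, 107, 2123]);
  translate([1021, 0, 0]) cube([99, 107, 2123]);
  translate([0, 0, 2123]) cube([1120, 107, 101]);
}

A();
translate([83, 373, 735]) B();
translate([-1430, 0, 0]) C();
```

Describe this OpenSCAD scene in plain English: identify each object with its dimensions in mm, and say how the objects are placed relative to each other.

A is a table with a 764×763 mm rectangular top, 35 mm thick, top surface at z = 735 mm, supported by four 78×78 mm square legs, each inset 39 mm from the nearest pair of top edges, running from the floor.

B is a picture frame with a 478×319 mm rectangular opening (x by z) and a uniform 60 mm border on every side. Frame depth is 17 mm along y. It is built from two vertical stiles running the full outside height and two horizontal rails spanning the gap between the stiles.

C is a rectangular door frame: two vertical jambs of 99×107 mm section, 2123 mm tall, with a clear opening 922 mm wide between their inner faces. A header 101 mm tall and 107 mm deep lies on top of the jambs and spans the full outside width.

The picture frame is on top of the table, centred. The door frame is on the floor beside the table on its −x side.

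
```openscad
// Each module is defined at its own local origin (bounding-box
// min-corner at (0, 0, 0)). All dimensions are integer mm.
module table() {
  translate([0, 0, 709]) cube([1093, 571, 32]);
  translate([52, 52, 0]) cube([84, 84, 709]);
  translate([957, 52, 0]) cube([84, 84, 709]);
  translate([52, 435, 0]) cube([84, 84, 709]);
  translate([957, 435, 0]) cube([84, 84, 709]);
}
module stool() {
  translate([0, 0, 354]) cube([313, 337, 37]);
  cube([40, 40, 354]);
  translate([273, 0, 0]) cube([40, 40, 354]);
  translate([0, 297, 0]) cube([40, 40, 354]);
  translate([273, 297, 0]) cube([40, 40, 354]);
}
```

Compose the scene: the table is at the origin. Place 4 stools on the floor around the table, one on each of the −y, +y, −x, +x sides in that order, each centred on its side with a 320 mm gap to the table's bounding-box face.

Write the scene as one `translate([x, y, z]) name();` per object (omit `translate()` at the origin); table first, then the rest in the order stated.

table();
translate([390, -657, 0]) stool();
translate([390, 891, 0]) stool();
translate([-633, 117, 0]) stool();
translate([1413, 117, 0]) stool();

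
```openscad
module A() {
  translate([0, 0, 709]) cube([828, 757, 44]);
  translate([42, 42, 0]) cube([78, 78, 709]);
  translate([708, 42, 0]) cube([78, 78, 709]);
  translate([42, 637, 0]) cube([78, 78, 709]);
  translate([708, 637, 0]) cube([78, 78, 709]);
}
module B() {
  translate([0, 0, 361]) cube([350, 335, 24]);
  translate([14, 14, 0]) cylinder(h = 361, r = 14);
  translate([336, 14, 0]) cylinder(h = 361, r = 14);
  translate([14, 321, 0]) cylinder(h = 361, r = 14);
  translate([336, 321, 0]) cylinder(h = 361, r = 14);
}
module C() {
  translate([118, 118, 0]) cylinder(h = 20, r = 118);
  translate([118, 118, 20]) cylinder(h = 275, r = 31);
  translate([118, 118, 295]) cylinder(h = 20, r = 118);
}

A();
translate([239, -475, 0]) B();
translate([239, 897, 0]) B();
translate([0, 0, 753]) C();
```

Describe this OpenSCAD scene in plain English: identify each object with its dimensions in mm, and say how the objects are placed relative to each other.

A is a rectangular dining table. The top is 828×757×44 mm with its upper surface at z = 753 mm. It stands on four 78×78 mm square legs, each inset 42 mm from the nearest pair of top edges, running from the floor to the underside of the top.

B is a four-legged stool. The seat is a 350×335×24 mm slab whose top surface is at z = 385 mm; four round legs, each 28 mm in diameter, run from the floor (z = 0) to the underside of the seat, each leg's axis is inset half a diameter from the nearest pair of seat edges (so the leg's bounding box is flush with the corner).

C is a spool: two coaxial disc flanges of radius 118 mm and thickness 20 mm, joined by a core cylinder of radius 31 mm and height 275 mm. The lower flange rests on z = 0 and the three cylinders share a vertical axis.

Two stools sit around the table at the −y, +y sides. The spool is on top of the table.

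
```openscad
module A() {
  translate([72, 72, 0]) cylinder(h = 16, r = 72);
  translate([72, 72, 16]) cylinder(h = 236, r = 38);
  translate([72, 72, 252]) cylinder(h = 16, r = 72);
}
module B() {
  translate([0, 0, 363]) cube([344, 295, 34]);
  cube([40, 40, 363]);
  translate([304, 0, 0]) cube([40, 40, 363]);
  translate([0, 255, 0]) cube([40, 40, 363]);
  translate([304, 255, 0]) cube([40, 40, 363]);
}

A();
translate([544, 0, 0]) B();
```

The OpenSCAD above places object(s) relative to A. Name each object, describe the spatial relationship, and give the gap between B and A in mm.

A is a spool. B is a stool. The stool is on the floor beside the spool on its +x side. The gap between the stool and the spool is 400 mm.

The stool's nearest face is 400 mm from the spool's +x face.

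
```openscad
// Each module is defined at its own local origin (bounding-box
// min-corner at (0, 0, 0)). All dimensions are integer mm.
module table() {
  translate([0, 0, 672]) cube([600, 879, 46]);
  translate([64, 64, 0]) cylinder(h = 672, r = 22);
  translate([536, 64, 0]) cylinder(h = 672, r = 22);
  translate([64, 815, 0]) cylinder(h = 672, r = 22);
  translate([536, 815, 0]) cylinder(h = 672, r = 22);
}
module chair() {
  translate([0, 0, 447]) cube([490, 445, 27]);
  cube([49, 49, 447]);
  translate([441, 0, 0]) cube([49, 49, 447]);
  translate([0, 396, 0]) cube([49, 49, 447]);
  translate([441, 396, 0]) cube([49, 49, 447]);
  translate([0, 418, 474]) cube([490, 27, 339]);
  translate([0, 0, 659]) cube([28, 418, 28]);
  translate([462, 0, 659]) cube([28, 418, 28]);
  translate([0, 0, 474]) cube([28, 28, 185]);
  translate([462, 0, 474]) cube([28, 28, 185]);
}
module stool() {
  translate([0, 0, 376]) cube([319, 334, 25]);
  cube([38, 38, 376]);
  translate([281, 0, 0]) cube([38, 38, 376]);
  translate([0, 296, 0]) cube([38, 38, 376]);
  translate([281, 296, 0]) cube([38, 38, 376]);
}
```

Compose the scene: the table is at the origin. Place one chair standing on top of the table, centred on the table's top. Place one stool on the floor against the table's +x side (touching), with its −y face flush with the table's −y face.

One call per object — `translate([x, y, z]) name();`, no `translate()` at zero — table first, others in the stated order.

table();
translate([55, 217, 718]) chair();
translate([600, 0, 0]) stool();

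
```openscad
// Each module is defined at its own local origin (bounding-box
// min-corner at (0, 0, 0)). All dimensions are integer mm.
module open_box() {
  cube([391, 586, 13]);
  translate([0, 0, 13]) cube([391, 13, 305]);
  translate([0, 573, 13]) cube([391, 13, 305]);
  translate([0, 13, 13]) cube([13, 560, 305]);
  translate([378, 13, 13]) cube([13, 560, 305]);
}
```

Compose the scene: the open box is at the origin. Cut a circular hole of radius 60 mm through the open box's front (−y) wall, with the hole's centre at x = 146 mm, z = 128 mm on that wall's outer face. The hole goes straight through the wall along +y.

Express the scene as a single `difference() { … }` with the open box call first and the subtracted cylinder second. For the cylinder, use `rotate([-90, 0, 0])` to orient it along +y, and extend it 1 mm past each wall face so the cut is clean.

difference() {
  open_box();
  translate([146, -1, 128]) rotate([-90, 0, 0]) cylinder(h = 15, r = 60);
}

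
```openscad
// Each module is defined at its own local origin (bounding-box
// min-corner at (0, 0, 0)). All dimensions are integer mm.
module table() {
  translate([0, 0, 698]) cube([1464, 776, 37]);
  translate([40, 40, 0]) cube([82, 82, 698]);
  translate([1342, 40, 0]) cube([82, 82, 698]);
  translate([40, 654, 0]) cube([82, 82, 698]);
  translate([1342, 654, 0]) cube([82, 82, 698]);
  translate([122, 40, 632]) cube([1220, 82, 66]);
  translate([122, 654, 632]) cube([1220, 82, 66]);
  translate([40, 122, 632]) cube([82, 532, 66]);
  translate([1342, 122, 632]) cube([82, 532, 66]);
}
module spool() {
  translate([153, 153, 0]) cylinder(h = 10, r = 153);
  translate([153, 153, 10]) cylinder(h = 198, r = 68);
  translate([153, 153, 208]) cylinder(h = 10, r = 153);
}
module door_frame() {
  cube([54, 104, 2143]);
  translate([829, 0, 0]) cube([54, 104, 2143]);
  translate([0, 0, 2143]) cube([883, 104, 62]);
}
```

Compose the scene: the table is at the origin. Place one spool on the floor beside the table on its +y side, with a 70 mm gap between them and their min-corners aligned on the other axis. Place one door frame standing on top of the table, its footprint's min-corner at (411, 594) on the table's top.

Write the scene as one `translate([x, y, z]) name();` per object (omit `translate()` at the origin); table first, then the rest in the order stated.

table();
translate([0, 846, 0]) spool();
translate([411, 594, 735]) door_frame();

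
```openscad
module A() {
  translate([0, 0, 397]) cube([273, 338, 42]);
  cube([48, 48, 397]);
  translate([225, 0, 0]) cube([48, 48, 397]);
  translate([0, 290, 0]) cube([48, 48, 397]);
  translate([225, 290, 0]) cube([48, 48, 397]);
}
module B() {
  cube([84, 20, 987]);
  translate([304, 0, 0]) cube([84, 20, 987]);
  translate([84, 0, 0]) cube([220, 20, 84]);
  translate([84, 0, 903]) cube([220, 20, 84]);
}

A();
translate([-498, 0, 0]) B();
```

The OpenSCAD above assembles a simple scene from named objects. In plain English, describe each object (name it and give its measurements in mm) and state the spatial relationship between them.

A is a four-legged stool. The seat is 273×338 mm, 42 mm thick, top at z = 439 mm. It stands on four square legs, each 48×48 mm in cross-section, from z = 0 to the seat underside, each flush with a corner of the seat.

B is a rectangular picture frame lying in the x–z plane (depth along y). The opening is 220 mm wide (x) by 819 mm tall (z), surrounded by a border 84 mm wide on all four sides. The frame is 20 mm deep and is made of two full-height vertical stiles with two horizontal rails fitted between them.

The picture frame is on the floor beside the stool on its −x side.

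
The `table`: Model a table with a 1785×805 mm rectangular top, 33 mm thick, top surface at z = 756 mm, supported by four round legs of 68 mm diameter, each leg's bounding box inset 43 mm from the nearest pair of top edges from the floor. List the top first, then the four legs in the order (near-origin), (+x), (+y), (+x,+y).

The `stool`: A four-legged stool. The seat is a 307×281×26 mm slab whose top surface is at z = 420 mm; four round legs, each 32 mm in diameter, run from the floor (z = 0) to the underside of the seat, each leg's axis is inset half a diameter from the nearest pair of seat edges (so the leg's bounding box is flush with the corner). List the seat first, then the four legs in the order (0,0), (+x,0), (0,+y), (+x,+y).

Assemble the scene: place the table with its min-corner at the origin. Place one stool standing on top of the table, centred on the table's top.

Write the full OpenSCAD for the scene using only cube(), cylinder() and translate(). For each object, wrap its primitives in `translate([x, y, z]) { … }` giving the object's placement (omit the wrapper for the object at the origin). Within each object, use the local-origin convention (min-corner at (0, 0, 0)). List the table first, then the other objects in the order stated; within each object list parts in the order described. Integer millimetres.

translate([0, 0, 723]) cube([1785, 805, 33]);
translate([77, 77, 0]) cylinder(h = 723, r = 34);
translate([1708, 77, 0]) cylinder(h = 723, r = 34);
translate([77, 728, 0]) cylinder(h = 723, r = 34);
translate([1708, 728, 0]) cylinder(h = 723, r = 34);
translate([739, 262, 756]) {
  translate([0, 0, 394]) cube([307, 281, 26]);
  translate([16, 16, 0]) cylinder(h = 394, r = 16);
  translate([291, 16, 0]) cylinder(h = 394, r = 16);
  translate([16, 265, 0]) cylinder(h = 394, r = 16);
  translate([291, 265, 0]) cylinder(h = 394, r = 16);
}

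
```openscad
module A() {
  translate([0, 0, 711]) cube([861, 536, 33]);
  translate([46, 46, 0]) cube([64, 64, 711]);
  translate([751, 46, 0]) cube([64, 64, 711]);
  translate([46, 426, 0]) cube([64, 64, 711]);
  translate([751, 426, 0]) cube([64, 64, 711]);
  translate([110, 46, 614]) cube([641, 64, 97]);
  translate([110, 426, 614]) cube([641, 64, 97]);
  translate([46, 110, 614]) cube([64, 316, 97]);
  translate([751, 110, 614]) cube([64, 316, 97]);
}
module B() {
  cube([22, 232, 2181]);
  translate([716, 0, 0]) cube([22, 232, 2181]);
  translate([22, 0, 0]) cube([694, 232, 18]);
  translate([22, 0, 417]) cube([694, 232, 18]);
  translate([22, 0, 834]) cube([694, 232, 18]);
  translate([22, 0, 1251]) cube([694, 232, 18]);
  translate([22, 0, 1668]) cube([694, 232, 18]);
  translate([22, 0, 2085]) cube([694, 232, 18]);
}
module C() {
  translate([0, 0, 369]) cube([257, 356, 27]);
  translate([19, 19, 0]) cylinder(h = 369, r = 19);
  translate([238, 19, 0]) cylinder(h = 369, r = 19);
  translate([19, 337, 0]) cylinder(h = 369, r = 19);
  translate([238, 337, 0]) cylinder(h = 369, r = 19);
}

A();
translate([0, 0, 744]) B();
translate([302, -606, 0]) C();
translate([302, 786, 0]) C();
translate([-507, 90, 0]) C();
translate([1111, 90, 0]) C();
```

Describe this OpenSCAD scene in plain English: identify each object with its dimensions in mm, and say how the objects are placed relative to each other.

A is a table: top 861 mm (x) × 536 mm (y), 33 mm thick, upper face at z = 744 mm, on four 64×64 mm square legs, each inset 46 mm from the nearest pair of top edges, running from z = 0 to the bottom of the top. Four apron rails, 64 mm thick and 97 mm tall, run between adjacent legs with their top edges flush with the underside of the top and their outer faces flush with the legs' outer faces.

B is a bookshelf 738 mm wide overall, 232 mm deep and 2181 mm tall. The two sides are 22 mm thick vertical panels. 6 horizontal shelves of 18 mm thickness span between the inner faces of the sides; the lowest shelf sits on the floor and shelves are stacked with a clear vertical gap of 399 mm between each pair.

C is a simple wooden stool: a rectangular seat 257 mm (x) by 356 mm (y), 27 mm thick, top face at z = 396 mm, on four round legs, each 38 mm in diameter. The legs rest on z = 0, each leg's axis is inset half a diameter from the nearest pair of seat edges (so the leg's bounding box is flush with the corner).

The bookshelf is on top of the table. Four stools sit around the table at the −y, +y, −x, +x sides.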